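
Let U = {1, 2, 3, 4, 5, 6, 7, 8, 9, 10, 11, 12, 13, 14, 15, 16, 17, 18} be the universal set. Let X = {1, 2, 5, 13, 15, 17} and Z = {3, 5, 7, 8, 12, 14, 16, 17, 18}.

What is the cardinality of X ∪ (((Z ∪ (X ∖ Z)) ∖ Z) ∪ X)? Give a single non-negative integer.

X ∖ Z = {1, 2, 13, 15}
Z ∪ (X ∖ Z) = {1, 2, 3, 5, 7, 8, 12, 13, 14, 15, 16, 17, 18}
(Z ∪ (X ∖ Z)) ∖ Z = {1, 2, 13, 15}
((Z ∪ (X ∖ Z)) ∖ Z) ∪ X = {1, 2, 5, 13, 15, 17}
X ∪ (((Z ∪ (X ∖ Z)) ∖ Z) ∪ X) = {1, 2, 5, 13, 15, 17}
|X ∪ (((Z ∪ (X ∖ Z)) ∖ Z) ∪ X)| = 6

6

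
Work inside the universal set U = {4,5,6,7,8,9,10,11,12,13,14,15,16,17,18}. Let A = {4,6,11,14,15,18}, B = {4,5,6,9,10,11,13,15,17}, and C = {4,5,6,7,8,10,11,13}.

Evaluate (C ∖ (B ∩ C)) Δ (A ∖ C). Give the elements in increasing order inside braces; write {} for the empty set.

{7,8,14,15,18}

B ∩ C = {4,5,6,10,11,13}
C ∖ (B ∩ C) = {7,8}
A ∖ C = {14,15,18}
(C ∖ (B ∩ C)) Δ (A ∖ C) = {7,8,14,15,18}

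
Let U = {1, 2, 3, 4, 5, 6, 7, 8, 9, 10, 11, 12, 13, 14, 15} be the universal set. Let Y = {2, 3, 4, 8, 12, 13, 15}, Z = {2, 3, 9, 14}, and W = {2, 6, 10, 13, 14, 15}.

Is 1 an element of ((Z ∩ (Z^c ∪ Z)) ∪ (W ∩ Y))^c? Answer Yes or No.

1 ∉ Z, so 1 ∈ Z^c
1 ∈ Z^c and 1 ∉ Z, so 1 ∈ Z^c ∪ Z
1 ∉ Z and 1 ∈ (Z^c ∪ Z), so 1 ∉ Z ∩ (Z^c ∪ Z)
1 ∉ W and 1 ∉ Y, so 1 ∉ W ∩ Y
1 ∉ (Z ∩ (Z^c ∪ Z)) and 1 ∉ (W ∩ Y), so 1 ∉ (Z ∩ (Z^c ∪ Z)) ∪ (W ∩ Y)
1 ∈ ((Z ∩ (Z^c ∪ Z)) ∪ (W ∩ Y))^c since 1 ∉ ((Z ∩ (Z^c ∪ Z)) ∪ (W ∩ Y))

Yes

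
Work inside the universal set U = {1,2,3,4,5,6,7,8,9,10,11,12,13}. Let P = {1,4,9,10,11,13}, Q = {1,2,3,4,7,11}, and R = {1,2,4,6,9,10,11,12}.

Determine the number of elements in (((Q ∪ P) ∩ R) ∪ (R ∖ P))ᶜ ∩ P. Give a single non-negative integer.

1

Q ∪ P = {1,2,3,4,7,9,10,11,13}
(Q ∪ P) ∩ R = {1,2,4,9,10,11}
R ∖ P = {2,6,12}
((Q ∪ P) ∩ R) ∪ (R ∖ P) = {1,2,4,6,9,10,11,12}
(((Q ∪ P) ∩ R) ∪ (R ∖ P))ᶜ = {3,5,7,8,13}
(((Q ∪ P) ∩ R) ∪ (R ∖ P))ᶜ ∩ P = {13}
|(((Q ∪ P) ∩ R) ∪ (R ∖ P))ᶜ ∩ P| = 1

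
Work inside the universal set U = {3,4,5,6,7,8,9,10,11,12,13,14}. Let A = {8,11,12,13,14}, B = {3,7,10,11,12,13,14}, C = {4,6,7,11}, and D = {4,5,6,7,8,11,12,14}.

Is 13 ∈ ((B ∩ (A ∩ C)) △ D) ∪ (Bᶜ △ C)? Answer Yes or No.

No

13 ∈ A and 13 ∉ C, so 13 ∉ A ∩ C
13 ∈ B and 13 ∉ (A ∩ C), so 13 ∉ B ∩ (A ∩ C)
13 ∉ (B ∩ (A ∩ C)) and 13 ∉ D, so 13 ∉ (B ∩ (A ∩ C)) △ D
13 ∈ B, so 13 ∉ Bᶜ
13 ∉ Bᶜ and 13 ∉ C, so 13 ∉ Bᶜ △ C
13 ∉ ((B ∩ (A ∩ C)) △ D) and 13 ∉ (Bᶜ △ C), so 13 ∉ ((B ∩ (A ∩ C)) △ D) ∪ (Bᶜ △ C)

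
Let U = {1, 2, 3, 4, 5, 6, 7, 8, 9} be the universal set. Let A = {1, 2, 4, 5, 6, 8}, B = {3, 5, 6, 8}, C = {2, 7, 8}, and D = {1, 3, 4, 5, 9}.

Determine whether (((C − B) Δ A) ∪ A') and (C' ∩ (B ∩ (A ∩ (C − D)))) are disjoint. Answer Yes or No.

C − B = {2, 7}
(C − B) Δ A = {1, 4, 5, 6, 7, 8}
A' = {3, 7, 9}
((C − B) Δ A) ∪ A' = {1, 3, 4, 5, 6, 7, 8, 9}
C' = {1, 3, 4, 5, 6, 9}
C − D = {2, 7, 8}
A ∩ (C − D) = {2, 8}
B ∩ (A ∩ (C − D)) = {8}
C' ∩ (B ∩ (A ∩ (C − D))) = {}
{1, 3, 4, 5, 6, 7, 8, 9} and {} share no elements.

Yes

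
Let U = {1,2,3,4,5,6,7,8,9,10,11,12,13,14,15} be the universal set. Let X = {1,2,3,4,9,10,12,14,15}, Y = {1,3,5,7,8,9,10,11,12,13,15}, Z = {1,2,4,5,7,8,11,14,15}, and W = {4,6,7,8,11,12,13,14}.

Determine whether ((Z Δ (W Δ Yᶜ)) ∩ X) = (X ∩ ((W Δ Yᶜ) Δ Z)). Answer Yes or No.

Yes

Yᶜ = {2,4,6,14}
W Δ Yᶜ = {2,7,8,11,12,13}
Z Δ (W Δ Yᶜ) = {1,4,5,12,13,14,15}
(Z Δ (W Δ Yᶜ)) ∩ X = {1,4,12,14,15}
(W Δ Yᶜ) Δ Z = {1,4,5,12,13,14,15}
X ∩ ((W Δ Yᶜ) Δ Z) = {1,4,12,14,15}
Both equal {1,4,12,14,15}, so (Z Δ (W Δ Yᶜ)) ∩ X = X ∩ ((W Δ Yᶜ) Δ Z).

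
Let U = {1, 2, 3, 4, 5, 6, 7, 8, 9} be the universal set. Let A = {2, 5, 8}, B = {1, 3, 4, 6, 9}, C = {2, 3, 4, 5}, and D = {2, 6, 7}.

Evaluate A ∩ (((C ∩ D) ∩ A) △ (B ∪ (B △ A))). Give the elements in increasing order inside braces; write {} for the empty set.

C ∩ D = {2}
(C ∩ D) ∩ A = {2}
B △ A = {1, 2, 3, 4, 5, 6, 8, 9}
B ∪ (B △ A) = {1, 2, 3, 4, 5, 6, 8, 9}
((C ∩ D) ∩ A) △ (B ∪ (B △ A)) = {1, 3, 4, 5, 6, 8, 9}
A ∩ (((C ∩ D) ∩ A) △ (B ∪ (B △ A))) = {5, 8}

{5, 8}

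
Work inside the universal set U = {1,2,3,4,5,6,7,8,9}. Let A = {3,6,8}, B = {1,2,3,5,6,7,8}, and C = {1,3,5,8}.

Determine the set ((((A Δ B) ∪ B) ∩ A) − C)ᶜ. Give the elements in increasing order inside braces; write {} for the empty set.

A Δ B = {1,2,5,7}
(A Δ B) ∪ B = {1,2,3,5,6,7,8}
((A Δ B) ∪ B) ∩ A = {3,6,8}
(((A Δ B) ∪ B) ∩ A) − C = {6}
((((A Δ B) ∪ B) ∩ A) − C)ᶜ = {1,2,3,4,5,7,8,9}

{1,2,3,4,5,7,8,9}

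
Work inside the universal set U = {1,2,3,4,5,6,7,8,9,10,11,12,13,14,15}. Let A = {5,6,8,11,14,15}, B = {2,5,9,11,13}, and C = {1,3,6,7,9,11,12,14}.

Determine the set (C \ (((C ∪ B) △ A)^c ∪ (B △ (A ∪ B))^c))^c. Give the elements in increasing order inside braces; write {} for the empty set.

{1,2,3,4,5,6,7,8,9,10,11,12,13,14,15}

C ∪ B = {1,2,3,5,6,7,9,11,12,13,14}
(C ∪ B) △ A = {1,2,3,7,8,9,12,13,15}
((C ∪ B) △ A)^c = {4,5,6,10,11,14}
A ∪ B = {2,5,6,8,9,11,13,14,15}
B △ (A ∪ B) = {6,8,14,15}
(B △ (A ∪ B))^c = {1,2,3,4,5,7,9,10,11,12,13}
((C ∪ B) △ A)^c ∪ (B △ (A ∪ B))^c = {1,2,3,4,5,6,7,9,10,11,12,13,14}
C \ (((C ∪ B) △ A)^c ∪ (B △ (A ∪ B))^c) = {}
(C \ (((C ∪ B) △ A)^c ∪ (B △ (A ∪ B))^c))^c = {1,2,3,4,5,6,7,8,9,10,11,12,13,14,15}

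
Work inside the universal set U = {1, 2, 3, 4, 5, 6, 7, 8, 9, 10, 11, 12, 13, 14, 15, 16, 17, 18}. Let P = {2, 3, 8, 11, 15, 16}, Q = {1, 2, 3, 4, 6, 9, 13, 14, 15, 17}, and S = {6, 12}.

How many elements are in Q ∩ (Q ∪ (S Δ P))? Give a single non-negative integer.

10

S Δ P = {2, 3, 6, 8, 11, 12, 15, 16}
Q ∪ (S Δ P) = {1, 2, 3, 4, 6, 8, 9, 11, 12, 13, 14, 15, 16, 17}
Q ∩ (Q ∪ (S Δ P)) = {1, 2, 3, 4, 6, 9, 13, 14, 15, 17}
|Q ∩ (Q ∪ (S Δ P))| = 10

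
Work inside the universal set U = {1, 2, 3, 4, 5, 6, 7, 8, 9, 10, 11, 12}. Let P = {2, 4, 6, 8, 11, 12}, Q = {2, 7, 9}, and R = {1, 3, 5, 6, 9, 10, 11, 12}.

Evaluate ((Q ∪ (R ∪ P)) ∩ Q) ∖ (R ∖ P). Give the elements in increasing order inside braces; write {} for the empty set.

{2, 7}

R ∪ P = {1, 2, 3, 4, 5, 6, 8, 9, 10, 11, 12}
Q ∪ (R ∪ P) = {1, 2, 3, 4, 5, 6, 7, 8, 9, 10, 11, 12}
(Q ∪ (R ∪ P)) ∩ Q = {2, 7, 9}
R ∖ P = {1, 3, 5, 9, 10}
((Q ∪ (R ∪ P)) ∩ Q) ∖ (R ∖ P) = {2, 7}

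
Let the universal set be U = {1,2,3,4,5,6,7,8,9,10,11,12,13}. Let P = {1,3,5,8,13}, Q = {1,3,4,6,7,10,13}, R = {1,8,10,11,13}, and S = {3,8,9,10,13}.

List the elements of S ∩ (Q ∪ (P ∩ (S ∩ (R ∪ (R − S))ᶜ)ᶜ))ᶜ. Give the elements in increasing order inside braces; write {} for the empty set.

{9}

R − S = {1,11}
R ∪ (R − S) = {1,8,10,11,13}
(R ∪ (R − S))ᶜ = {2,3,4,5,6,7,9,12}
S ∩ (R ∪ (R − S))ᶜ = {3,9}
(S ∩ (R ∪ (R − S))ᶜ)ᶜ = {1,2,4,5,6,7,8,10,11,12,13}
P ∩ (S ∩ (R ∪ (R − S))ᶜ)ᶜ = {1,5,8,13}
Q ∪ (P ∩ (S ∩ (R ∪ (R − S))ᶜ)ᶜ) = {1,3,4,5,6,7,8,10,13}
(Q ∪ (P ∩ (S ∩ (R ∪ (R − S))ᶜ)ᶜ))ᶜ = {2,9,11,12}
S ∩ (Q ∪ (P ∩ (S ∩ (R ∪ (R − S))ᶜ)ᶜ))ᶜ = {9}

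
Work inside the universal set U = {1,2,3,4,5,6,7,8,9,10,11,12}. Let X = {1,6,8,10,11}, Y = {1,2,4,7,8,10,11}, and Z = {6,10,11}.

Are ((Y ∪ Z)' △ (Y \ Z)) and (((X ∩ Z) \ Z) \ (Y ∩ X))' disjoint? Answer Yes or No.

No

Y ∪ Z = {1,2,4,6,7,8,10,11}
(Y ∪ Z)' = {3,5,9,12}
Y \ Z = {1,2,4,7,8}
(Y ∪ Z)' △ (Y \ Z) = {1,2,3,4,5,7,8,9,12}
X ∩ Z = {6,10,11}
(X ∩ Z) \ Z = {}
Y ∩ X = {1,8,10,11}
((X ∩ Z) \ Z) \ (Y ∩ X) = {}
(((X ∩ Z) \ Z) \ (Y ∩ X))' = {1,2,3,4,5,6,7,8,9,10,11,12}
1 lies in both, so they are not disjoint.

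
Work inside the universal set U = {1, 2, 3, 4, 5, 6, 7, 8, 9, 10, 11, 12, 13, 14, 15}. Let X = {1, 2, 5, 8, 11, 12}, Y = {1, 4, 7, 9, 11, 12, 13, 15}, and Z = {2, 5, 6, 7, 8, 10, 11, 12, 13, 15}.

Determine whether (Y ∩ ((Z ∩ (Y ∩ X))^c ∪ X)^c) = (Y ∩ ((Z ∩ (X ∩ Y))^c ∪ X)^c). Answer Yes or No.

Yes

Y ∩ X = {1, 11, 12}
Z ∩ (Y ∩ X) = {11, 12}
(Z ∩ (Y ∩ X))^c = {1, 2, 3, 4, 5, 6, 7, 8, 9, 10, 13, 14, 15}
(Z ∩ (Y ∩ X))^c ∪ X = {1, 2, 3, 4, 5, 6, 7, 8, 9, 10, 11, 12, 13, 14, 15}
((Z ∩ (Y ∩ X))^c ∪ X)^c = {}
Y ∩ ((Z ∩ (Y ∩ X))^c ∪ X)^c = {}
X ∩ Y = {1, 11, 12}
Z ∩ (X ∩ Y) = {11, 12}
(Z ∩ (X ∩ Y))^c = {1, 2, 3, 4, 5, 6, 7, 8, 9, 10, 13, 14, 15}
(Z ∩ (X ∩ Y))^c ∪ X = {1, 2, 3, 4, 5, 6, 7, 8, 9, 10, 11, 12, 13, 14, 15}
((Z ∩ (X ∩ Y))^c ∪ X)^c = {}
Y ∩ ((Z ∩ (X ∩ Y))^c ∪ X)^c = {}
Both equal {}, so Y ∩ ((Z ∩ (Y ∩ X))^c ∪ X)^c = Y ∩ ((Z ∩ (X ∩ Y))^c ∪ X)^c.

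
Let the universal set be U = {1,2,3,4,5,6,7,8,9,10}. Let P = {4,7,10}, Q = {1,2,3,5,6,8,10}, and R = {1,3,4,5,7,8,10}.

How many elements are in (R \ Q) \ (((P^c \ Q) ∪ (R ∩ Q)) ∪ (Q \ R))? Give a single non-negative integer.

R \ Q = {4,7}
P^c = {1,2,3,5,6,8,9}
P^c \ Q = {9}
R ∩ Q = {1,3,5,8,10}
(P^c \ Q) ∪ (R ∩ Q) = {1,3,5,8,9,10}
Q \ R = {2,6}
((P^c \ Q) ∪ (R ∩ Q)) ∪ (Q \ R) = {1,2,3,5,6,8,9,10}
(R \ Q) \ (((P^c \ Q) ∪ (R ∩ Q)) ∪ (Q \ R)) = {4,7}
|(R \ Q) \ (((P^c \ Q) ∪ (R ∩ Q)) ∪ (Q \ R))| = 2

2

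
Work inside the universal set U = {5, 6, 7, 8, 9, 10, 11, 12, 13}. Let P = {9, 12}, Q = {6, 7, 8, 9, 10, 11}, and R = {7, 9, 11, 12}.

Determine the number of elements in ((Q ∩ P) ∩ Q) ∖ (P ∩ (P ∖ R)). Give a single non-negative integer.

1

Q ∩ P = {9}
(Q ∩ P) ∩ Q = {9}
P ∖ R = {}
P ∩ (P ∖ R) = {}
((Q ∩ P) ∩ Q) ∖ (P ∩ (P ∖ R)) = {9}
|((Q ∩ P) ∩ Q) ∖ (P ∩ (P ∖ R))| = 1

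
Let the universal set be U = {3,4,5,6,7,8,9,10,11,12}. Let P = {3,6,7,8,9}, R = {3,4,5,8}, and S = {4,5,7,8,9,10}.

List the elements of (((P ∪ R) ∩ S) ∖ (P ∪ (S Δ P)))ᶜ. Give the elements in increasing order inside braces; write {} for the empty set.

P ∪ R = {3,4,5,6,7,8,9}
(P ∪ R) ∩ S = {4,5,7,8,9}
S Δ P = {3,4,5,6,10}
P ∪ (S Δ P) = {3,4,5,6,7,8,9,10}
((P ∪ R) ∩ S) ∖ (P ∪ (S Δ P)) = {}
(((P ∪ R) ∩ S) ∖ (P ∪ (S Δ P)))ᶜ = {3,4,5,6,7,8,9,10,11,12}

{3,4,5,6,7,8,9,10,11,12}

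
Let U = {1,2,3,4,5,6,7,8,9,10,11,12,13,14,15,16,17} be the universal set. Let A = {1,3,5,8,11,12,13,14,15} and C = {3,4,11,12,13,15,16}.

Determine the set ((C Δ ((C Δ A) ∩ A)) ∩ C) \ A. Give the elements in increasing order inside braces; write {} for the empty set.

{4,16}

C Δ A = {1,4,5,8,14,16}
(C Δ A) ∩ A = {1,5,8,14}
C Δ ((C Δ A) ∩ A) = {1,3,4,5,8,11,12,13,14,15,16}
(C Δ ((C Δ A) ∩ A)) ∩ C = {3,4,11,12,13,15,16}
((C Δ ((C Δ A) ∩ A)) ∩ C) \ A = {4,16}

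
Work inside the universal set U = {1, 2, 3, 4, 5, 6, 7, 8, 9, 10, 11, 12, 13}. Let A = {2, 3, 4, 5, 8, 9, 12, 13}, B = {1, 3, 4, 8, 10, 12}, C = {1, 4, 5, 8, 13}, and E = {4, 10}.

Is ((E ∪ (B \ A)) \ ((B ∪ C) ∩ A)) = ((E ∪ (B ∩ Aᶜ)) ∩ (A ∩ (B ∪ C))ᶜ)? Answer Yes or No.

Yes

B \ A = {1, 10}
E ∪ (B \ A) = {1, 4, 10}
B ∪ C = {1, 3, 4, 5, 8, 10, 12, 13}
(B ∪ C) ∩ A = {3, 4, 5, 8, 12, 13}
(E ∪ (B \ A)) \ ((B ∪ C) ∩ A) = {1, 10}
Aᶜ = {1, 6, 7, 10, 11}
B ∩ Aᶜ = {1, 10}
E ∪ (B ∩ Aᶜ) = {1, 4, 10}
A ∩ (B ∪ C) = {3, 4, 5, 8, 12, 13}
(A ∩ (B ∪ C))ᶜ = {1, 2, 6, 7, 9, 10, 11}
(E ∪ (B ∩ Aᶜ)) ∩ (A ∩ (B ∪ C))ᶜ = {1, 10}
Both equal {1, 10}, so (E ∪ (B \ A)) \ ((B ∪ C) ∩ A) = (E ∪ (B ∩ Aᶜ)) ∩ (A ∩ (B ∪ C))ᶜ.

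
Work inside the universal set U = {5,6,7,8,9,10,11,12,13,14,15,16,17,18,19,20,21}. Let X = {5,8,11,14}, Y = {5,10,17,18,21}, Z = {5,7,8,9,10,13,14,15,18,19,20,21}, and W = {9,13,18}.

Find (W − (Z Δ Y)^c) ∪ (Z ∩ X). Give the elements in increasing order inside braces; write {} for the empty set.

Z Δ Y = {7,8,9,13,14,15,17,19,20}
(Z Δ Y)^c = {5,6,10,11,12,16,18,21}
W − (Z Δ Y)^c = {9,13}
Z ∩ X = {5,8,14}
(W − (Z Δ Y)^c) ∪ (Z ∩ X) = {5,8,9,13,14}

{5,8,9,13,14}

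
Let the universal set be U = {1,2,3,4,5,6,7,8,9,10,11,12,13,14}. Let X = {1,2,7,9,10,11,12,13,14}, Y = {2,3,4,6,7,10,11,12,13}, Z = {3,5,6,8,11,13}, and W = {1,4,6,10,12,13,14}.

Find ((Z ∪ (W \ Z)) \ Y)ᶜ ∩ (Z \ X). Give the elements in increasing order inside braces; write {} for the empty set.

{3,6}

W \ Z = {1,4,10,12,14}
Z ∪ (W \ Z) = {1,3,4,5,6,8,10,11,12,13,14}
(Z ∪ (W \ Z)) \ Y = {1,5,8,14}
((Z ∪ (W \ Z)) \ Y)ᶜ = {2,3,4,6,7,9,10,11,12,13}
Z \ X = {3,5,6,8}
((Z ∪ (W \ Z)) \ Y)ᶜ ∩ (Z \ X) = {3,6}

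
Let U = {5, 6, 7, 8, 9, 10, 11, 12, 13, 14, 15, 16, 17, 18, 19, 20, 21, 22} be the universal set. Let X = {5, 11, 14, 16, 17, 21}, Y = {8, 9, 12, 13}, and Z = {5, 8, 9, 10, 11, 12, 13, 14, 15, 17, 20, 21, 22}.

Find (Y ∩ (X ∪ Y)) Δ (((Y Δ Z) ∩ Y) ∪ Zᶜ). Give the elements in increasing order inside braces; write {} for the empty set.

{6, 7, 8, 9, 12, 13, 16, 18, 19}

X ∪ Y = {5, 8, 9, 11, 12, 13, 14, 16, 17, 21}
Y ∩ (X ∪ Y) = {8, 9, 12, 13}
Y Δ Z = {5, 10, 11, 14, 15, 17, 20, 21, 22}
(Y Δ Z) ∩ Y = {}
Zᶜ = {6, 7, 16, 18, 19}
((Y Δ Z) ∩ Y) ∪ Zᶜ = {6, 7, 16, 18, 19}
(Y ∩ (X ∪ Y)) Δ (((Y Δ Z) ∩ Y) ∪ Zᶜ) = {6, 7, 8, 9, 12, 13, 16, 18, 19}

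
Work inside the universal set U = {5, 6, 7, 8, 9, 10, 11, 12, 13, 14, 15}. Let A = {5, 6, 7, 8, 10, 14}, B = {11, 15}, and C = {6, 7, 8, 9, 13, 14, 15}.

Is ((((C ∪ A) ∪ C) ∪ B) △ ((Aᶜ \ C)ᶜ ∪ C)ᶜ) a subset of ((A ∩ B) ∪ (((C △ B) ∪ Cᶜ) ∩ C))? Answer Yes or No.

C ∪ A = {5, 6, 7, 8, 9, 10, 13, 14, 15}
(C ∪ A) ∪ C = {5, 6, 7, 8, 9, 10, 13, 14, 15}
((C ∪ A) ∪ C) ∪ B = {5, 6, 7, 8, 9, 10, 11, 13, 14, 15}
Aᶜ = {9, 11, 12, 13, 15}
Aᶜ \ C = {11, 12}
(Aᶜ \ C)ᶜ = {5, 6, 7, 8, 9, 10, 13, 14, 15}
(Aᶜ \ C)ᶜ ∪ C = {5, 6, 7, 8, 9, 10, 13, 14, 15}
((Aᶜ \ C)ᶜ ∪ C)ᶜ = {11, 12}
(((C ∪ A) ∪ C) ∪ B) △ ((Aᶜ \ C)ᶜ ∪ C)ᶜ = {5, 6, 7, 8, 9, 10, 12, 13, 14, 15}
A ∩ B = {}
C △ B = {6, 7, 8, 9, 11, 13, 14}
Cᶜ = {5, 10, 11, 12}
(C △ B) ∪ Cᶜ = {5, 6, 7, 8, 9, 10, 11, 12, 13, 14}
((C △ B) ∪ Cᶜ) ∩ C = {6, 7, 8, 9, 13, 14}
(A ∩ B) ∪ (((C △ B) ∪ Cᶜ) ∩ C) = {6, 7, 8, 9, 13, 14}
5 ∈ (((C ∪ A) ∪ C) ∪ B) △ ((Aᶜ \ C)ᶜ ∪ C)ᶜ but 5 ∉ (A ∩ B) ∪ (((C △ B) ∪ Cᶜ) ∩ C), so the inclusion fails.

No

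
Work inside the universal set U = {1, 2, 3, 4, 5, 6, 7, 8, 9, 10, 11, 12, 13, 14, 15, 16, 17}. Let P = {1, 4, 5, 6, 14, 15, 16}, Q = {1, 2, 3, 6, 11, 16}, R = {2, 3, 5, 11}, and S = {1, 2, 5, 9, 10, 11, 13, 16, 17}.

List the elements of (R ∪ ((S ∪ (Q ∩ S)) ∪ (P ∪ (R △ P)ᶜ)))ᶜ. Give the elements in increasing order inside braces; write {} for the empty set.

{}

Q ∩ S = {1, 2, 11, 16}
S ∪ (Q ∩ S) = {1, 2, 5, 9, 10, 11, 13, 16, 17}
R △ P = {1, 2, 3, 4, 6, 11, 14, 15, 16}
(R △ P)ᶜ = {5, 7, 8, 9, 10, 12, 13, 17}
P ∪ (R △ P)ᶜ = {1, 4, 5, 6, 7, 8, 9, 10, 12, 13, 14, 15, 16, 17}
(S ∪ (Q ∩ S)) ∪ (P ∪ (R △ P)ᶜ) = {1, 2, 4, 5, 6, 7, 8, 9, 10, 11, 12, 13, 14, 15, 16, 17}
R ∪ ((S ∪ (Q ∩ S)) ∪ (P ∪ (R △ P)ᶜ)) = {1, 2, 3, 4, 5, 6, 7, 8, 9, 10, 11, 12, 13, 14, 15, 16, 17}
(R ∪ ((S ∪ (Q ∩ S)) ∪ (P ∪ (R △ P)ᶜ)))ᶜ = {}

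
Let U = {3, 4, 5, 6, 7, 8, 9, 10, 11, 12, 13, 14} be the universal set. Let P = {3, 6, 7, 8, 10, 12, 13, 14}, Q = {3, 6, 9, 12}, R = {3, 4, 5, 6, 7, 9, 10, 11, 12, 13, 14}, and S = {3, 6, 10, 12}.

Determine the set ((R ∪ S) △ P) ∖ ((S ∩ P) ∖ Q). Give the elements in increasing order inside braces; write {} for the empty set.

{4, 5, 8, 9, 11}

R ∪ S = {3, 4, 5, 6, 7, 9, 10, 11, 12, 13, 14}
(R ∪ S) △ P = {4, 5, 8, 9, 11}
S ∩ P = {3, 6, 10, 12}
(S ∩ P) ∖ Q = {10}
((R ∪ S) △ P) ∖ ((S ∩ P) ∖ Q) = {4, 5, 8, 9, 11}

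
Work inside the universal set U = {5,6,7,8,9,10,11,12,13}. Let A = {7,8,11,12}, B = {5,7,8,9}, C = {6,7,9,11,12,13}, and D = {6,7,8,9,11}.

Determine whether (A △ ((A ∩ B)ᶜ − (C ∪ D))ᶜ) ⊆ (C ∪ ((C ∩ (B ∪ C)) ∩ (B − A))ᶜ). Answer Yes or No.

Yes

A ∩ B = {7,8}
(A ∩ B)ᶜ = {5,6,9,10,11,12,13}
C ∪ D = {6,7,8,9,11,12,13}
(A ∩ B)ᶜ − (C ∪ D) = {5,10}
((A ∩ B)ᶜ − (C ∪ D))ᶜ = {6,7,8,9,11,12,13}
A △ ((A ∩ B)ᶜ − (C ∪ D))ᶜ = {6,9,13}
B ∪ C = {5,6,7,8,9,11,12,13}
C ∩ (B ∪ C) = {6,7,9,11,12,13}
B − A = {5,9}
(C ∩ (B ∪ C)) ∩ (B − A) = {9}
((C ∩ (B ∪ C)) ∩ (B − A))ᶜ = {5,6,7,8,10,11,12,13}
C ∪ ((C ∩ (B ∪ C)) ∩ (B − A))ᶜ = {5,6,7,8,9,10,11,12,13}
Every element of {6,9,13} is in {5,6,7,8,9,10,11,12,13}, so A △ ((A ∩ B)ᶜ − (C ∪ D))ᶜ ⊆ C ∪ ((C ∩ (B ∪ C)) ∩ (B − A))ᶜ.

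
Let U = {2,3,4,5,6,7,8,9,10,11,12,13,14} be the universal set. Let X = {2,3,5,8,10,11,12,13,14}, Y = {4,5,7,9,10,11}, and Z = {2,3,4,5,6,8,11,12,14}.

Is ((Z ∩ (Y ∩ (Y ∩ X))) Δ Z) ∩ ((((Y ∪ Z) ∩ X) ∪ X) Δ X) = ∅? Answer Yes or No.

Y ∩ X = {5,10,11}
Y ∩ (Y ∩ X) = {5,10,11}
Z ∩ (Y ∩ (Y ∩ X)) = {5,11}
(Z ∩ (Y ∩ (Y ∩ X))) Δ Z = {2,3,4,6,8,12,14}
Y ∪ Z = {2,3,4,5,6,7,8,9,10,11,12,14}
(Y ∪ Z) ∩ X = {2,3,5,8,10,11,12,14}
((Y ∪ Z) ∩ X) ∪ X = {2,3,5,8,10,11,12,13,14}
(((Y ∪ Z) ∩ X) ∪ X) Δ X = {}
{2,3,4,6,8,12,14} and {} share no elements.

Yes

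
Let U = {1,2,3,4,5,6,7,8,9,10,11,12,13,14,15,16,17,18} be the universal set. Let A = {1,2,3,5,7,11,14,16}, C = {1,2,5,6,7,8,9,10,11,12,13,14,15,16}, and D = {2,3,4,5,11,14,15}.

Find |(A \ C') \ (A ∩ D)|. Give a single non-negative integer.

C' = {3,4,17,18}
A \ C' = {1,2,5,7,11,14,16}
A ∩ D = {2,3,5,11,14}
(A \ C') \ (A ∩ D) = {1,7,16}
|(A \ C') \ (A ∩ D)| = 3

3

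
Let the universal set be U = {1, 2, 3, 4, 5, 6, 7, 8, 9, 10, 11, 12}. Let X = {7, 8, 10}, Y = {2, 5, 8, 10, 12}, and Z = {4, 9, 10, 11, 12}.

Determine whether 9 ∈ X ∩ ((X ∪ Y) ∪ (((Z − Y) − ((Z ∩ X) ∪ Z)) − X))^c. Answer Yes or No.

No

9 ∉ X and 9 ∉ Y, so 9 ∉ X ∪ Y
9 ∈ Z and 9 ∉ Y, so 9 ∈ Z − Y
9 ∈ Z and 9 ∉ X, so 9 ∉ Z ∩ X
9 ∉ (Z ∩ X) and 9 ∈ Z, so 9 ∈ (Z ∩ X) ∪ Z
9 ∈ (Z − Y) and 9 ∈ ((Z ∩ X) ∪ Z), so 9 ∉ (Z − Y) − ((Z ∩ X) ∪ Z)
9 ∉ ((Z − Y) − ((Z ∩ X) ∪ Z)) and 9 ∉ X, so 9 ∉ ((Z − Y) − ((Z ∩ X) ∪ Z)) − X
9 ∉ (X ∪ Y) and 9 ∉ (((Z − Y) − ((Z ∩ X) ∪ Z)) − X), so 9 ∉ (X ∪ Y) ∪ (((Z − Y) − ((Z ∩ X) ∪ Z)) − X)
9 ∈ ((X ∪ Y) ∪ (((Z − Y) − ((Z ∩ X) ∪ Z)) − X))^c since 9 ∉ ((X ∪ Y) ∪ (((Z − Y) − ((Z ∩ X) ∪ Z)) − X))
9 ∉ X and 9 ∈ ((X ∪ Y) ∪ (((Z − Y) − ((Z ∩ X) ∪ Z)) − X))^c, so 9 ∉ X ∩ ((X ∪ Y) ∪ (((Z − Y) − ((Z ∩ X) ∪ Z)) − X))^c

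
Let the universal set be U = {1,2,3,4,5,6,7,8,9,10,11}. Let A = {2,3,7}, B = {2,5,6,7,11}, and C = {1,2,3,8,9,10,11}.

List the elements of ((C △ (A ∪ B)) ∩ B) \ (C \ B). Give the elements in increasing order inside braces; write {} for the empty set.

A ∪ B = {2,3,5,6,7,11}
C △ (A ∪ B) = {1,5,6,7,8,9,10}
(C △ (A ∪ B)) ∩ B = {5,6,7}
C \ B = {1,3,8,9,10}
((C △ (A ∪ B)) ∩ B) \ (C \ B) = {5,6,7}

{5,6,7}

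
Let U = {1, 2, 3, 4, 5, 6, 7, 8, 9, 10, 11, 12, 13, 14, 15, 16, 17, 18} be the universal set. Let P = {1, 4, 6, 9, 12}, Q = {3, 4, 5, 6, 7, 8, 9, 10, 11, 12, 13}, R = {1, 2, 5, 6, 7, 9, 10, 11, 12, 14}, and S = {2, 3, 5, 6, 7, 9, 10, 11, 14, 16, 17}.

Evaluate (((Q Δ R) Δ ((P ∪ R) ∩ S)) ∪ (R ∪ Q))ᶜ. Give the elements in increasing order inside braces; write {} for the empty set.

Q Δ R = {1, 2, 3, 4, 8, 13, 14}
P ∪ R = {1, 2, 4, 5, 6, 7, 9, 10, 11, 12, 14}
(P ∪ R) ∩ S = {2, 5, 6, 7, 9, 10, 11, 14}
(Q Δ R) Δ ((P ∪ R) ∩ S) = {1, 3, 4, 5, 6, 7, 8, 9, 10, 11, 13}
R ∪ Q = {1, 2, 3, 4, 5, 6, 7, 8, 9, 10, 11, 12, 13, 14}
((Q Δ R) Δ ((P ∪ R) ∩ S)) ∪ (R ∪ Q) = {1, 2, 3, 4, 5, 6, 7, 8, 9, 10, 11, 12, 13, 14}
(((Q Δ R) Δ ((P ∪ R) ∩ S)) ∪ (R ∪ Q))ᶜ = {15, 16, 17, 18}

{15, 16, 17, 18}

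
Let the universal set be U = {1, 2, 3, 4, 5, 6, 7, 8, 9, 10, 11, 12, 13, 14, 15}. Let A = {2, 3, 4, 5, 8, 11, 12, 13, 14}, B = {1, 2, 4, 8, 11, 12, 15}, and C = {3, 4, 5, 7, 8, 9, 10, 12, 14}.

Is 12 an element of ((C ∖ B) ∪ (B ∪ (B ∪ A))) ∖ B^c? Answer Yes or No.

12 ∈ C and 12 ∈ B, so 12 ∉ C ∖ B
12 ∈ B and 12 ∈ A, so 12 ∈ B ∪ A
12 ∈ B and 12 ∈ (B ∪ A), so 12 ∈ B ∪ (B ∪ A)
12 ∉ (C ∖ B) and 12 ∈ (B ∪ (B ∪ A)), so 12 ∈ (C ∖ B) ∪ (B ∪ (B ∪ A))
12 ∈ B, so 12 ∉ B^c
12 ∈ ((C ∖ B) ∪ (B ∪ (B ∪ A))) and 12 ∉ B^c, so 12 ∈ ((C ∖ B) ∪ (B ∪ (B ∪ A))) ∖ B^c

Yes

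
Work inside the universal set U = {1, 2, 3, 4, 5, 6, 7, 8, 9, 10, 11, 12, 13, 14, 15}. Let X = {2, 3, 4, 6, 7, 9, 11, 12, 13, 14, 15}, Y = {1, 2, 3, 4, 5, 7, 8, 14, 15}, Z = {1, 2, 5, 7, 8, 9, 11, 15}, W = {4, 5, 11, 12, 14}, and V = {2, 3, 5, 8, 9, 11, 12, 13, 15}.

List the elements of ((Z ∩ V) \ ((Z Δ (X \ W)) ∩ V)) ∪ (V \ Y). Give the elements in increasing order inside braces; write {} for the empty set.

{2, 9, 11, 12, 13, 15}

Z ∩ V = {2, 5, 8, 9, 11, 15}
X \ W = {2, 3, 6, 7, 9, 13, 15}
Z Δ (X \ W) = {1, 3, 5, 6, 8, 11, 13}
(Z Δ (X \ W)) ∩ V = {3, 5, 8, 11, 13}
(Z ∩ V) \ ((Z Δ (X \ W)) ∩ V) = {2, 9, 15}
V \ Y = {9, 11, 12, 13}
((Z ∩ V) \ ((Z Δ (X \ W)) ∩ V)) ∪ (V \ Y) = {2, 9, 11, 12, 13, 15}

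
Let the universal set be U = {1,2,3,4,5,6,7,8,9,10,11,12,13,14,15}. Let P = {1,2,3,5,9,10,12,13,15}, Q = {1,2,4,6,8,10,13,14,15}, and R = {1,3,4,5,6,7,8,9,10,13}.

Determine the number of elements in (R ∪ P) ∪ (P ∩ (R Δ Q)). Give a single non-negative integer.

R ∪ P = {1,2,3,4,5,6,7,8,9,10,12,13,15}
R Δ Q = {2,3,5,7,9,14,15}
P ∩ (R Δ Q) = {2,3,5,9,15}
(R ∪ P) ∪ (P ∩ (R Δ Q)) = {1,2,3,4,5,6,7,8,9,10,12,13,15}
|(R ∪ P) ∪ (P ∩ (R Δ Q))| = 13

13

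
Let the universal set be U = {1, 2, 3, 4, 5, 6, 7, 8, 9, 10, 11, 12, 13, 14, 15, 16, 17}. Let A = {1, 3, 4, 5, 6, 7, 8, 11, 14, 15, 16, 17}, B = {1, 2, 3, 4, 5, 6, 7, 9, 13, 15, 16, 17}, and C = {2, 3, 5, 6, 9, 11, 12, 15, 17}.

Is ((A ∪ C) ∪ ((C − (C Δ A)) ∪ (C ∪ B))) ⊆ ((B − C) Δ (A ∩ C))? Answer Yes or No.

A ∪ C = {1, 2, 3, 4, 5, 6, 7, 8, 9, 11, 12, 14, 15, 16, 17}
C Δ A = {1, 2, 4, 7, 8, 9, 12, 14, 16}
C − (C Δ A) = {3, 5, 6, 11, 15, 17}
C ∪ B = {1, 2, 3, 4, 5, 6, 7, 9, 11, 12, 13, 15, 16, 17}
(C − (C Δ A)) ∪ (C ∪ B) = {1, 2, 3, 4, 5, 6, 7, 9, 11, 12, 13, 15, 16, 17}
(A ∪ C) ∪ ((C − (C Δ A)) ∪ (C ∪ B)) = {1, 2, 3, 4, 5, 6, 7, 8, 9, 11, 12, 13, 14, 15, 16, 17}
B − C = {1, 4, 7, 13, 16}
A ∩ C = {3, 5, 6, 11, 15, 17}
(B − C) Δ (A ∩ C) = {1, 3, 4, 5, 6, 7, 11, 13, 15, 16, 17}
2 ∈ (A ∪ C) ∪ ((C − (C Δ A)) ∪ (C ∪ B)) but 2 ∉ (B − C) Δ (A ∩ C), so the inclusion fails.

No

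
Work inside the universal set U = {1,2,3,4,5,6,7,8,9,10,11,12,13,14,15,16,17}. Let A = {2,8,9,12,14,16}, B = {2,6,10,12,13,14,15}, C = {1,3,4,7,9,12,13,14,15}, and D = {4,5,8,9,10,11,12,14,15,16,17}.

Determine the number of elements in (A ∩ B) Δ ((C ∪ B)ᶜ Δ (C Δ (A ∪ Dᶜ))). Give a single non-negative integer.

A ∩ B = {2,12,14}
C ∪ B = {1,2,3,4,6,7,9,10,12,13,14,15}
(C ∪ B)ᶜ = {5,8,11,16,17}
Dᶜ = {1,2,3,6,7,13}
A ∪ Dᶜ = {1,2,3,6,7,8,9,12,13,14,16}
C Δ (A ∪ Dᶜ) = {2,4,6,8,15,16}
(C ∪ B)ᶜ Δ (C Δ (A ∪ Dᶜ)) = {2,4,5,6,11,15,17}
(A ∩ B) Δ ((C ∪ B)ᶜ Δ (C Δ (A ∪ Dᶜ))) = {4,5,6,11,12,14,15,17}
|(A ∩ B) Δ ((C ∪ B)ᶜ Δ (C Δ (A ∪ Dᶜ)))| = 8

8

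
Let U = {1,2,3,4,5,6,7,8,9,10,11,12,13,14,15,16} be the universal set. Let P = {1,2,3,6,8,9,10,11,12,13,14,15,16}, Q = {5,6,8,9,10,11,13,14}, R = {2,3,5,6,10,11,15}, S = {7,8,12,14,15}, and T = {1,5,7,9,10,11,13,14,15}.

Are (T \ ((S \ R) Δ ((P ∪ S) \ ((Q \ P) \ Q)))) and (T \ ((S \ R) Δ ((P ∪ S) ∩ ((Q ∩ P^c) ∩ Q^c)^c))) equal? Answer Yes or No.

Yes

S \ R = {7,8,12,14}
P ∪ S = {1,2,3,6,7,8,9,10,11,12,13,14,15,16}
Q \ P = {5}
(Q \ P) \ Q = {}
(P ∪ S) \ ((Q \ P) \ Q) = {1,2,3,6,7,8,9,10,11,12,13,14,15,16}
(S \ R) Δ ((P ∪ S) \ ((Q \ P) \ Q)) = {1,2,3,6,9,10,11,13,15,16}
T \ ((S \ R) Δ ((P ∪ S) \ ((Q \ P) \ Q))) = {5,7,14}
P^c = {4,5,7}
Q ∩ P^c = {5}
Q^c = {1,2,3,4,7,12,15,16}
(Q ∩ P^c) ∩ Q^c = {}
((Q ∩ P^c) ∩ Q^c)^c = {1,2,3,4,5,6,7,8,9,10,11,12,13,14,15,16}
(P ∪ S) ∩ ((Q ∩ P^c) ∩ Q^c)^c = {1,2,3,6,7,8,9,10,11,12,13,14,15,16}
(S \ R) Δ ((P ∪ S) ∩ ((Q ∩ P^c) ∩ Q^c)^c) = {1,2,3,6,9,10,11,13,15,16}
T \ ((S \ R) Δ ((P ∪ S) ∩ ((Q ∩ P^c) ∩ Q^c)^c)) = {5,7,14}
Both equal {5,7,14}, so T \ ((S \ R) Δ ((P ∪ S) \ ((Q \ P) \ Q))) = T \ ((S \ R) Δ ((P ∪ S) ∩ ((Q ∩ P^c) ∩ Q^c)^c)).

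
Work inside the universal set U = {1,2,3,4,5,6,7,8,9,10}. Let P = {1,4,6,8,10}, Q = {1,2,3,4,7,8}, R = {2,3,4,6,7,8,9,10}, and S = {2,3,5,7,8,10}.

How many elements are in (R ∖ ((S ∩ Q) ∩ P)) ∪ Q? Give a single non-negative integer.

9

S ∩ Q = {2,3,7,8}
(S ∩ Q) ∩ P = {8}
R ∖ ((S ∩ Q) ∩ P) = {2,3,4,6,7,9,10}
(R ∖ ((S ∩ Q) ∩ P)) ∪ Q = {1,2,3,4,6,7,8,9,10}
|(R ∖ ((S ∩ Q) ∩ P)) ∪ Q| = 9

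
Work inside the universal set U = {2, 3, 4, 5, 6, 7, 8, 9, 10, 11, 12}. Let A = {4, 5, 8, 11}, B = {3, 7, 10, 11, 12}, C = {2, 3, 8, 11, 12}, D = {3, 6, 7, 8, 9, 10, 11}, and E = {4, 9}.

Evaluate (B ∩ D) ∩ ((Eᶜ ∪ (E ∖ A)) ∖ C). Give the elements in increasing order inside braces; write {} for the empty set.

{7, 10}

B ∩ D = {3, 7, 10, 11}
Eᶜ = {2, 3, 5, 6, 7, 8, 10, 11, 12}
E ∖ A = {9}
Eᶜ ∪ (E ∖ A) = {2, 3, 5, 6, 7, 8, 9, 10, 11, 12}
(Eᶜ ∪ (E ∖ A)) ∖ C = {5, 6, 7, 9, 10}
(B ∩ D) ∩ ((Eᶜ ∪ (E ∖ A)) ∖ C) = {7, 10}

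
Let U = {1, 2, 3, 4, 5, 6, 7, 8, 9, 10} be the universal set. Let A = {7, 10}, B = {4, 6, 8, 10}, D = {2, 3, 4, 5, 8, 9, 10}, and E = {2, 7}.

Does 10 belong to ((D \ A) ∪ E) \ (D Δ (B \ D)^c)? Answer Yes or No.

No

10 ∈ D and 10 ∈ A, so 10 ∉ D \ A
10 ∉ (D \ A) and 10 ∉ E, so 10 ∉ (D \ A) ∪ E
10 ∈ B and 10 ∈ D, so 10 ∉ B \ D
10 ∈ (B \ D)^c since 10 ∉ (B \ D)
10 ∈ D and 10 ∈ (B \ D)^c, so 10 ∉ D Δ (B \ D)^c
10 ∉ ((D \ A) ∪ E) and 10 ∉ (D Δ (B \ D)^c), so 10 ∉ ((D \ A) ∪ E) \ (D Δ (B \ D)^c)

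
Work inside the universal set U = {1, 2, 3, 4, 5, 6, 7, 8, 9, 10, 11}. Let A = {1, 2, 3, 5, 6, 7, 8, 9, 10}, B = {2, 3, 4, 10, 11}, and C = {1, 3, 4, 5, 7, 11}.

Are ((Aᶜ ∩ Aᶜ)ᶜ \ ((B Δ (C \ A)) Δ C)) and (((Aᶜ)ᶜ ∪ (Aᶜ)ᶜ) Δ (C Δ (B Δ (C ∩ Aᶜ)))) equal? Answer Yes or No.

Aᶜ = {4, 11}
Aᶜ ∩ Aᶜ = {4, 11}
(Aᶜ ∩ Aᶜ)ᶜ = {1, 2, 3, 5, 6, 7, 8, 9, 10}
C \ A = {4, 11}
B Δ (C \ A) = {2, 3, 10}
(B Δ (C \ A)) Δ C = {1, 2, 4, 5, 7, 10, 11}
(Aᶜ ∩ Aᶜ)ᶜ \ ((B Δ (C \ A)) Δ C) = {3, 6, 8, 9}
(Aᶜ)ᶜ = {1, 2, 3, 5, 6, 7, 8, 9, 10}
(Aᶜ)ᶜ ∪ (Aᶜ)ᶜ = {1, 2, 3, 5, 6, 7, 8, 9, 10}
C ∩ Aᶜ = {4, 11}
B Δ (C ∩ Aᶜ) = {2, 3, 10}
C Δ (B Δ (C ∩ Aᶜ)) = {1, 2, 4, 5, 7, 10, 11}
((Aᶜ)ᶜ ∪ (Aᶜ)ᶜ) Δ (C Δ (B Δ (C ∩ Aᶜ))) = {3, 4, 6, 8, 9, 11}
4 ∈ ((Aᶜ)ᶜ ∪ (Aᶜ)ᶜ) Δ (C Δ (B Δ (C ∩ Aᶜ))) but 4 ∉ (Aᶜ ∩ Aᶜ)ᶜ \ ((B Δ (C \ A)) Δ C), so they differ.

No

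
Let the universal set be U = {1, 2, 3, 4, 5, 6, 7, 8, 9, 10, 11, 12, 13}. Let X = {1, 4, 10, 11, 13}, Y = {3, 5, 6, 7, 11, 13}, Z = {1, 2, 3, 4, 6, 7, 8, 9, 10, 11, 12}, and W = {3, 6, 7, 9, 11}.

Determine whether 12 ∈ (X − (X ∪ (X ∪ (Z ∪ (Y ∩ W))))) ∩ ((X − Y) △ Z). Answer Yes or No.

12 ∉ Y and 12 ∉ W, so 12 ∉ Y ∩ W
12 ∈ Z and 12 ∉ (Y ∩ W), so 12 ∈ Z ∪ (Y ∩ W)
12 ∉ X and 12 ∈ (Z ∪ (Y ∩ W)), so 12 ∈ X ∪ (Z ∪ (Y ∩ W))
12 ∉ X and 12 ∈ (X ∪ (Z ∪ (Y ∩ W))), so 12 ∈ X ∪ (X ∪ (Z ∪ (Y ∩ W)))
12 ∉ X and 12 ∈ (X ∪ (X ∪ (Z ∪ (Y ∩ W)))), so 12 ∉ X − (X ∪ (X ∪ (Z ∪ (Y ∩ W))))
12 ∉ X and 12 ∉ Y, so 12 ∉ X − Y
12 ∉ (X − Y) and 12 ∈ Z, so 12 ∈ (X − Y) △ Z
12 ∉ (X − (X ∪ (X ∪ (Z ∪ (Y ∩ W))))) and 12 ∈ ((X − Y) △ Z), so 12 ∉ (X − (X ∪ (X ∪ (Z ∪ (Y ∩ W))))) ∩ ((X − Y) △ Z)

No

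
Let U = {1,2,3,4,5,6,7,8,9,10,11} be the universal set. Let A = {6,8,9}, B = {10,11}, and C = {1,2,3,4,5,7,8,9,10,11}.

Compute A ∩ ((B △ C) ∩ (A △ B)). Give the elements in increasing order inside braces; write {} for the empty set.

{8,9}

B △ C = {1,2,3,4,5,7,8,9}
A △ B = {6,8,9,10,11}
(B △ C) ∩ (A △ B) = {8,9}
A ∩ ((B △ C) ∩ (A △ B)) = {8,9}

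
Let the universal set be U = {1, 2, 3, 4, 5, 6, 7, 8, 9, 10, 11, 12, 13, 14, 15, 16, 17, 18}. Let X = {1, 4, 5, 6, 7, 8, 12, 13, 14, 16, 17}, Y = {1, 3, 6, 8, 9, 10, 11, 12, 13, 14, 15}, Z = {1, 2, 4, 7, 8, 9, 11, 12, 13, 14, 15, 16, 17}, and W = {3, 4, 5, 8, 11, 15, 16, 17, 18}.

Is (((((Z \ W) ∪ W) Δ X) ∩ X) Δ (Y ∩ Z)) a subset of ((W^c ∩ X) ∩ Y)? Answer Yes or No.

No

Z \ W = {1, 2, 7, 9, 12, 13, 14}
(Z \ W) ∪ W = {1, 2, 3, 4, 5, 7, 8, 9, 11, 12, 13, 14, 15, 16, 17, 18}
((Z \ W) ∪ W) Δ X = {2, 3, 6, 9, 11, 15, 18}
(((Z \ W) ∪ W) Δ X) ∩ X = {6}
Y ∩ Z = {1, 8, 9, 11, 12, 13, 14, 15}
((((Z \ W) ∪ W) Δ X) ∩ X) Δ (Y ∩ Z) = {1, 6, 8, 9, 11, 12, 13, 14, 15}
W^c = {1, 2, 6, 7, 9, 10, 12, 13, 14}
W^c ∩ X = {1, 6, 7, 12, 13, 14}
(W^c ∩ X) ∩ Y = {1, 6, 12, 13, 14}
8 ∈ ((((Z \ W) ∪ W) Δ X) ∩ X) Δ (Y ∩ Z) but 8 ∉ (W^c ∩ X) ∩ Y, so the inclusion fails.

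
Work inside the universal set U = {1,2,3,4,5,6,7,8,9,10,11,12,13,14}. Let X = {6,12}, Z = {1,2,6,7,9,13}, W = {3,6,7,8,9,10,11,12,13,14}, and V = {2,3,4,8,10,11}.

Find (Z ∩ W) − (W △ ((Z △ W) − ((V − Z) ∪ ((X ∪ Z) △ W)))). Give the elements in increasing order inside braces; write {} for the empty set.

Z ∩ W = {6,7,9,13}
Z △ W = {1,2,3,8,10,11,12,14}
V − Z = {3,4,8,10,11}
X ∪ Z = {1,2,6,7,9,12,13}
(X ∪ Z) △ W = {1,2,3,8,10,11,14}
(V − Z) ∪ ((X ∪ Z) △ W) = {1,2,3,4,8,10,11,14}
(Z △ W) − ((V − Z) ∪ ((X ∪ Z) △ W)) = {12}
W △ ((Z △ W) − ((V − Z) ∪ ((X ∪ Z) △ W))) = {3,6,7,8,9,10,11,13,14}
(Z ∩ W) − (W △ ((Z △ W) − ((V − Z) ∪ ((X ∪ Z) △ W)))) = {}

{}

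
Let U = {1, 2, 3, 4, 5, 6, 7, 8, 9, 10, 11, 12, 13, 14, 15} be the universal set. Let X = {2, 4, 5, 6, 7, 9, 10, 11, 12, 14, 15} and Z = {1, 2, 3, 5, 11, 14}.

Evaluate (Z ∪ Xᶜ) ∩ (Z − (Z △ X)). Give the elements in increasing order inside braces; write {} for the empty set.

{2, 5, 11, 14}

Xᶜ = {1, 3, 8, 13}
Z ∪ Xᶜ = {1, 2, 3, 5, 8, 11, 13, 14}
Z △ X = {1, 3, 4, 6, 7, 9, 10, 12, 15}
Z − (Z △ X) = {2, 5, 11, 14}
(Z ∪ Xᶜ) ∩ (Z − (Z △ X)) = {2, 5, 11, 14}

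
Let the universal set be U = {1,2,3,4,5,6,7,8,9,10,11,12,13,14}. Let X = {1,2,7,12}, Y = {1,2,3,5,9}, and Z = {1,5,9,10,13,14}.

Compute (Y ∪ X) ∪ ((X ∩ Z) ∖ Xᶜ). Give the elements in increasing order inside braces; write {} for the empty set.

{1,2,3,5,7,9,12}

Y ∪ X = {1,2,3,5,7,9,12}
X ∩ Z = {1}
Xᶜ = {3,4,5,6,8,9,10,11,13,14}
(X ∩ Z) ∖ Xᶜ = {1}
(Y ∪ X) ∪ ((X ∩ Z) ∖ Xᶜ) = {1,2,3,5,7,9,12}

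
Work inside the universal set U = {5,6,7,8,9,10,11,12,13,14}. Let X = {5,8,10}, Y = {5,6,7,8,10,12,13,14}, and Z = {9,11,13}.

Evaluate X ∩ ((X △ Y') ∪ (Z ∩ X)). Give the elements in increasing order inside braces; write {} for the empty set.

{5,8,10}

Y' = {9,11}
X △ Y' = {5,8,9,10,11}
Z ∩ X = {}
(X △ Y') ∪ (Z ∩ X) = {5,8,9,10,11}
X ∩ ((X △ Y') ∪ (Z ∩ X)) = {5,8,10}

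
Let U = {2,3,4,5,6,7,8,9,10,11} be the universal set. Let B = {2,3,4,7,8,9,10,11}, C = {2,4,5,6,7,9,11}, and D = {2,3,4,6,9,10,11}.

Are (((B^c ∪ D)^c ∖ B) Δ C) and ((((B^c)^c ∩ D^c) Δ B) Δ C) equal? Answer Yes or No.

B^c = {5,6}
B^c ∪ D = {2,3,4,5,6,9,10,11}
(B^c ∪ D)^c = {7,8}
(B^c ∪ D)^c ∖ B = {}
((B^c ∪ D)^c ∖ B) Δ C = {2,4,5,6,7,9,11}
(B^c)^c = {2,3,4,7,8,9,10,11}
D^c = {5,7,8}
(B^c)^c ∩ D^c = {7,8}
((B^c)^c ∩ D^c) Δ B = {2,3,4,9,10,11}
(((B^c)^c ∩ D^c) Δ B) Δ C = {3,5,6,7,10}
2 ∈ ((B^c ∪ D)^c ∖ B) Δ C but 2 ∉ (((B^c)^c ∩ D^c) Δ B) Δ C, so they differ.

No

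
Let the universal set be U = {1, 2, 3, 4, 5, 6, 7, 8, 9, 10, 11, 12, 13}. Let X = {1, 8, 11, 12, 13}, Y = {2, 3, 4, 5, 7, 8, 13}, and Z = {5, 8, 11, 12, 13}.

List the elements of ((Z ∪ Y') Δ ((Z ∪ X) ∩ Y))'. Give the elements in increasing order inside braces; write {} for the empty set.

Y' = {1, 6, 9, 10, 11, 12}
Z ∪ Y' = {1, 5, 6, 8, 9, 10, 11, 12, 13}
Z ∪ X = {1, 5, 8, 11, 12, 13}
(Z ∪ X) ∩ Y = {5, 8, 13}
(Z ∪ Y') Δ ((Z ∪ X) ∩ Y) = {1, 6, 9, 10, 11, 12}
((Z ∪ Y') Δ ((Z ∪ X) ∩ Y))' = {2, 3, 4, 5, 7, 8, 13}

{2, 3, 4, 5, 7, 8, 13}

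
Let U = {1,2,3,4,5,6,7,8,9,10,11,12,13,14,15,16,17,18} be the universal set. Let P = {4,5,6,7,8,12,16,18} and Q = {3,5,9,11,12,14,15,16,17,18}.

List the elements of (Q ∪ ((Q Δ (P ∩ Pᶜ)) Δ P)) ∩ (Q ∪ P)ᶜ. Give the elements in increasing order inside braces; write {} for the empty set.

Pᶜ = {1,2,3,9,10,11,13,14,15,17}
P ∩ Pᶜ = {}
Q Δ (P ∩ Pᶜ) = {3,5,9,11,12,14,15,16,17,18}
(Q Δ (P ∩ Pᶜ)) Δ P = {3,4,6,7,8,9,11,14,15,17}
Q ∪ ((Q Δ (P ∩ Pᶜ)) Δ P) = {3,4,5,6,7,8,9,11,12,14,15,16,17,18}
Q ∪ P = {3,4,5,6,7,8,9,11,12,14,15,16,17,18}
(Q ∪ P)ᶜ = {1,2,10,13}
(Q ∪ ((Q Δ (P ∩ Pᶜ)) Δ P)) ∩ (Q ∪ P)ᶜ = {}

{}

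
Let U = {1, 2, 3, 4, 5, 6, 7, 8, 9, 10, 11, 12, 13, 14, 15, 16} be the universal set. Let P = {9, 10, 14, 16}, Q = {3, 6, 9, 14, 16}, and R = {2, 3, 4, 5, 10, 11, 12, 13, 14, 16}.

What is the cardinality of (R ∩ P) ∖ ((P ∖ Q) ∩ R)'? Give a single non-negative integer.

R ∩ P = {10, 14, 16}
P ∖ Q = {10}
(P ∖ Q) ∩ R = {10}
((P ∖ Q) ∩ R)' = {1, 2, 3, 4, 5, 6, 7, 8, 9, 11, 12, 13, 14, 15, 16}
(R ∩ P) ∖ ((P ∖ Q) ∩ R)' = {10}
|(R ∩ P) ∖ ((P ∖ Q) ∩ R)'| = 1

1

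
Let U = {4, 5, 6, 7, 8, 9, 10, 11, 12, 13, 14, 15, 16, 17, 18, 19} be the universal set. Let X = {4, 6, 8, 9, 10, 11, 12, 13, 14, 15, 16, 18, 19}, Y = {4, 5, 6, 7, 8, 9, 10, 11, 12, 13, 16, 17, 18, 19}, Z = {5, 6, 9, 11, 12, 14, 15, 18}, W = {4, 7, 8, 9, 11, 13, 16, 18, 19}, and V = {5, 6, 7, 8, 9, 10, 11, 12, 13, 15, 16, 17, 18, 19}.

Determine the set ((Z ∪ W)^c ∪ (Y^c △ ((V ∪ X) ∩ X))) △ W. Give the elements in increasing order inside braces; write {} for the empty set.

Z ∪ W = {4, 5, 6, 7, 8, 9, 11, 12, 13, 14, 15, 16, 18, 19}
(Z ∪ W)^c = {10, 17}
Y^c = {14, 15}
V ∪ X = {4, 5, 6, 7, 8, 9, 10, 11, 12, 13, 14, 15, 16, 17, 18, 19}
(V ∪ X) ∩ X = {4, 6, 8, 9, 10, 11, 12, 13, 14, 15, 16, 18, 19}
Y^c △ ((V ∪ X) ∩ X) = {4, 6, 8, 9, 10, 11, 12, 13, 16, 18, 19}
(Z ∪ W)^c ∪ (Y^c △ ((V ∪ X) ∩ X)) = {4, 6, 8, 9, 10, 11, 12, 13, 16, 17, 18, 19}
((Z ∪ W)^c ∪ (Y^c △ ((V ∪ X) ∩ X))) △ W = {6, 7, 10, 12, 17}

{6, 7, 10, 12, 17}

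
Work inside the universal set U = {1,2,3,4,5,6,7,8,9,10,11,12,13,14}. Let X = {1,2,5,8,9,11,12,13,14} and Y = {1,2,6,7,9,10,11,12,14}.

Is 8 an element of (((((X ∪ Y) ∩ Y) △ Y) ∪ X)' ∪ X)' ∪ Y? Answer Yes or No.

8 ∈ X and 8 ∉ Y, so 8 ∈ X ∪ Y
8 ∈ (X ∪ Y) and 8 ∉ Y, so 8 ∉ (X ∪ Y) ∩ Y
8 ∉ ((X ∪ Y) ∩ Y) and 8 ∉ Y, so 8 ∉ ((X ∪ Y) ∩ Y) △ Y
8 ∉ (((X ∪ Y) ∩ Y) △ Y) and 8 ∈ X, so 8 ∈ (((X ∪ Y) ∩ Y) △ Y) ∪ X
8 ∉ ((((X ∪ Y) ∩ Y) △ Y) ∪ X)' since 8 ∈ ((((X ∪ Y) ∩ Y) △ Y) ∪ X)
8 ∉ ((((X ∪ Y) ∩ Y) △ Y) ∪ X)' and 8 ∈ X, so 8 ∈ ((((X ∪ Y) ∩ Y) △ Y) ∪ X)' ∪ X
8 ∉ (((((X ∪ Y) ∩ Y) △ Y) ∪ X)' ∪ X)' since 8 ∈ (((((X ∪ Y) ∩ Y) △ Y) ∪ X)' ∪ X)
8 ∉ (((((X ∪ Y) ∩ Y) △ Y) ∪ X)' ∪ X)' and 8 ∉ Y, so 8 ∉ (((((X ∪ Y) ∩ Y) △ Y) ∪ X)' ∪ X)' ∪ Y

No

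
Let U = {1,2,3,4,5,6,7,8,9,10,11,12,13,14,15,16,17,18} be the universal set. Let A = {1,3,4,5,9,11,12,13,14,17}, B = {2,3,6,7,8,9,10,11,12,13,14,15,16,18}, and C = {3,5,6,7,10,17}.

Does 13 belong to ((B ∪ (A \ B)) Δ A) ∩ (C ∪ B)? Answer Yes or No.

No

13 ∈ A and 13 ∈ B, so 13 ∉ A \ B
13 ∈ B and 13 ∉ (A \ B), so 13 ∈ B ∪ (A \ B)
13 ∈ (B ∪ (A \ B)) and 13 ∈ A, so 13 ∉ (B ∪ (A \ B)) Δ A
13 ∉ C and 13 ∈ B, so 13 ∈ C ∪ B
13 ∉ ((B ∪ (A \ B)) Δ A) and 13 ∈ (C ∪ B), so 13 ∉ ((B ∪ (A \ B)) Δ A) ∩ (C ∪ B)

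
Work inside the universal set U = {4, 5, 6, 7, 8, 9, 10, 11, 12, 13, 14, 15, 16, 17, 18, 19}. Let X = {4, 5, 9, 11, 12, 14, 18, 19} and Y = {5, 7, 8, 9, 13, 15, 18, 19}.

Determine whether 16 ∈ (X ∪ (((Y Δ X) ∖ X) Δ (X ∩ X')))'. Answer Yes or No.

Yes

16 ∉ Y and 16 ∉ X, so 16 ∉ Y Δ X
16 ∉ (Y Δ X) and 16 ∉ X, so 16 ∉ (Y Δ X) ∖ X
16 ∉ X, so 16 ∈ X'
16 ∉ X and 16 ∈ X', so 16 ∉ X ∩ X'
16 ∉ ((Y Δ X) ∖ X) and 16 ∉ (X ∩ X'), so 16 ∉ ((Y Δ X) ∖ X) Δ (X ∩ X')
16 ∉ X and 16 ∉ (((Y Δ X) ∖ X) Δ (X ∩ X')), so 16 ∉ X ∪ (((Y Δ X) ∖ X) Δ (X ∩ X'))
16 ∈ (X ∪ (((Y Δ X) ∖ X) Δ (X ∩ X')))' since 16 ∉ (X ∪ (((Y Δ X) ∖ X) Δ (X ∩ X')))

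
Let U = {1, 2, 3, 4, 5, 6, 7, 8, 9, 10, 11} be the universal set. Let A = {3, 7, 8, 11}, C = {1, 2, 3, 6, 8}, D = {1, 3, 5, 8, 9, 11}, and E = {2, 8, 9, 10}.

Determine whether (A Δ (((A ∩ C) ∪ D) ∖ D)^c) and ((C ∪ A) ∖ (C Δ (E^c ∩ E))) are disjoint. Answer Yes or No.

Yes

A ∩ C = {3, 8}
(A ∩ C) ∪ D = {1, 3, 5, 8, 9, 11}
((A ∩ C) ∪ D) ∖ D = {}
(((A ∩ C) ∪ D) ∖ D)^c = {1, 2, 3, 4, 5, 6, 7, 8, 9, 10, 11}
A Δ (((A ∩ C) ∪ D) ∖ D)^c = {1, 2, 4, 5, 6, 9, 10}
C ∪ A = {1, 2, 3, 6, 7, 8, 11}
E^c = {1, 3, 4, 5, 6, 7, 11}
E^c ∩ E = {}
C Δ (E^c ∩ E) = {1, 2, 3, 6, 8}
(C ∪ A) ∖ (C Δ (E^c ∩ E)) = {7, 11}
{1, 2, 4, 5, 6, 9, 10} and {7, 11} share no elements.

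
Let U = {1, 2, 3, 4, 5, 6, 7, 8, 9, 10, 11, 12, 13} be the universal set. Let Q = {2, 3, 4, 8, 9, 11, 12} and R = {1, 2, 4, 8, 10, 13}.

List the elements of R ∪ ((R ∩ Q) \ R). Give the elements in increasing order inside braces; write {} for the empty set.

{1, 2, 4, 8, 10, 13}

R ∩ Q = {2, 4, 8}
(R ∩ Q) \ R = {}
R ∪ ((R ∩ Q) \ R) = {1, 2, 4, 8, 10, 13}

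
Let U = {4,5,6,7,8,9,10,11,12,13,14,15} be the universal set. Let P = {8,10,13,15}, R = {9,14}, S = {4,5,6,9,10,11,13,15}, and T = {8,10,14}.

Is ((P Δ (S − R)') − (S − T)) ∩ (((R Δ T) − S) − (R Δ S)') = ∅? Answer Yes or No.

Yes

S − R = {4,5,6,10,11,13,15}
(S − R)' = {7,8,9,12,14}
P Δ (S − R)' = {7,9,10,12,13,14,15}
S − T = {4,5,6,9,11,13,15}
(P Δ (S − R)') − (S − T) = {7,10,12,14}
R Δ T = {8,9,10}
(R Δ T) − S = {8}
R Δ S = {4,5,6,10,11,13,14,15}
(R Δ S)' = {7,8,9,12}
((R Δ T) − S) − (R Δ S)' = {}
{7,10,12,14} and {} share no elements.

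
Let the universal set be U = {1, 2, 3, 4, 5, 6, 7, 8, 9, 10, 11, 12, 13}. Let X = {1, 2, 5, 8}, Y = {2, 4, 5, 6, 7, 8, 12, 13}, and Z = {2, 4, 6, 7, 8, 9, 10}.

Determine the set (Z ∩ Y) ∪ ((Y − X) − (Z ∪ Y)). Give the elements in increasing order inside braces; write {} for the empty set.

Z ∩ Y = {2, 4, 6, 7, 8}
Y − X = {4, 6, 7, 12, 13}
Z ∪ Y = {2, 4, 5, 6, 7, 8, 9, 10, 12, 13}
(Y − X) − (Z ∪ Y) = {}
(Z ∩ Y) ∪ ((Y − X) − (Z ∪ Y)) = {2, 4, 6, 7, 8}

{2, 4, 6, 7, 8}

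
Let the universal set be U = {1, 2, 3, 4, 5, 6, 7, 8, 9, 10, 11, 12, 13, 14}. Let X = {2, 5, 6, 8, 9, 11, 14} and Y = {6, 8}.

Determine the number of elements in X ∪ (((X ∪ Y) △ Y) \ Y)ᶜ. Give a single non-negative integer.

14

X ∪ Y = {2, 5, 6, 8, 9, 11, 14}
(X ∪ Y) △ Y = {2, 5, 9, 11, 14}
((X ∪ Y) △ Y) \ Y = {2, 5, 9, 11, 14}
(((X ∪ Y) △ Y) \ Y)ᶜ = {1, 3, 4, 6, 7, 8, 10, 12, 13}
X ∪ (((X ∪ Y) △ Y) \ Y)ᶜ = {1, 2, 3, 4, 5, 6, 7, 8, 9, 10, 11, 12, 13, 14}
|X ∪ (((X ∪ Y) △ Y) \ Y)ᶜ| = 14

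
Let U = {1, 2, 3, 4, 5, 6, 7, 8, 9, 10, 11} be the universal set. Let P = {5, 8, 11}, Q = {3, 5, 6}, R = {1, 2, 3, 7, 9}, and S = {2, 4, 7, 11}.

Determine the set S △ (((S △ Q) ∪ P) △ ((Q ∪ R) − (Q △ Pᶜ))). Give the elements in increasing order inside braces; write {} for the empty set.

S △ Q = {2, 3, 4, 5, 6, 7, 11}
(S △ Q) ∪ P = {2, 3, 4, 5, 6, 7, 8, 11}
Q ∪ R = {1, 2, 3, 5, 6, 7, 9}
Pᶜ = {1, 2, 3, 4, 6, 7, 9, 10}
Q △ Pᶜ = {1, 2, 4, 5, 7, 9, 10}
(Q ∪ R) − (Q △ Pᶜ) = {3, 6}
((S △ Q) ∪ P) △ ((Q ∪ R) − (Q △ Pᶜ)) = {2, 4, 5, 7, 8, 11}
S △ (((S △ Q) ∪ P) △ ((Q ∪ R) − (Q △ Pᶜ))) = {5, 8}

{5, 8}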